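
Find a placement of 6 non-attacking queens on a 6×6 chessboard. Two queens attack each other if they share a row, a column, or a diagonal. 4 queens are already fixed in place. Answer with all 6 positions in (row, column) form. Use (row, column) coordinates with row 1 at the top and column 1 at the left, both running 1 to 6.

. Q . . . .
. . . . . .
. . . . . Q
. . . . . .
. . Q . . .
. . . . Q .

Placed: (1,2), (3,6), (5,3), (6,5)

Row 2: attacked by (1,2)→{1,2,3}; (3,6)→{5,6}; (5,3)→{3,6}; (6,5)→{1,5}. Safe: 4. Place at column 4.
Row 4: attacked by (1,2)→{2,5}; (2,4)→{2,4,6}; (3,6)→{5,6}; (5,3)→{2,3,4}; (6,5)→{3,5}. Safe: 1. Place at column 1.
Columns [2, 4, 6, 1, 3, 5], r−c [-1, -2, -3, 3, 2, 1], r+c [3, 6, 9, 5, 8, 11] are all distinct, so no two queens attack.

(1,2) (2,4) (3,6) (4,1) (5,3) (6,5)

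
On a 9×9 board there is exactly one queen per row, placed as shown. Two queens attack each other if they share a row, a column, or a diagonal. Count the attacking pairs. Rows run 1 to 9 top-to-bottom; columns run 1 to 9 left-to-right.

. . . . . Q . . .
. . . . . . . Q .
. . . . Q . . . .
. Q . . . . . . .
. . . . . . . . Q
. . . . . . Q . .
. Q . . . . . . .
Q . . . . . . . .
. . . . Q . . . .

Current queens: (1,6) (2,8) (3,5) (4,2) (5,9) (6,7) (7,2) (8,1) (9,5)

Same column: (3,5)–(9,5) (column 5); (4,2)–(7,2) (column 2).
Same diagonal: (5,9)–(9,5) (|5−9| = |9−5| = 4); (7,2)–(8,1) (|7−8| = |2−1| = 1).
Total attacking pairs: 4.

4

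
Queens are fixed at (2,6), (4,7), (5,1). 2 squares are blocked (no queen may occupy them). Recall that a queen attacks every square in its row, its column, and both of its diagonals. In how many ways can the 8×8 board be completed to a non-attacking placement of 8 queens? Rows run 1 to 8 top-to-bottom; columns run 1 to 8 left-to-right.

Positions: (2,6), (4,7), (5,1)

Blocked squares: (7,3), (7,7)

Branch on row 1: col 2 → 0; col 3 → 1; col 8 → 0.
Sum: 0 + 1 + 0 = 1.

1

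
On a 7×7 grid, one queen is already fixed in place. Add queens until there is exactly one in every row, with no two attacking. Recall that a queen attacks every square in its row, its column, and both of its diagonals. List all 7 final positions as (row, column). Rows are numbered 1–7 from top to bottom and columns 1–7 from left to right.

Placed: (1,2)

Row 2: attacked by (1,2)→{1,2,3}. Safe: 4, 5, 6, 7. Place at column 7.
Row 3: attacked by (1,2)→{2,4}; (2,7)→{6,7}. Safe: 1, 3, 5. Place at column 5.
Row 4: attacked by (1,2)→{2,5}; (2,7)→{5,7}; (3,5)→{4,5,6}. Safe: 1, 3. Place at column 3.
Row 5: attacked by (1,2)→{2,6}; (2,7)→{4,7}; (3,5)→{3,5,7}; (4,3)→{2,3,4}. Safe: 1. Place at column 1.
Row 6: attacked by (1,2)→{2,7}; (2,7)→{3,7}; (3,5)→{2,5}; (4,3)→{1,3,5}; (5,1)→{1,2}. Safe: 4, 6. Place at column 6.
Row 7: attacked by (1,2)→{2}; (2,7)→{2,7}; (3,5)→{1,5}; (4,3)→{3,6}; (5,1)→{1,3}; (6,6)→{5,6,7}. Safe: 4. Place at column 4.
Columns [2, 7, 5, 3, 1, 6, 4], r−c [-1, -5, -2, 1, 4, 0, 3], r+c [3, 9, 8, 7, 6, 12, 11] are all distinct, so no two queens attack.

(1,2) (2,7) (3,5) (4,3) (5,1) (6,6) (7,4)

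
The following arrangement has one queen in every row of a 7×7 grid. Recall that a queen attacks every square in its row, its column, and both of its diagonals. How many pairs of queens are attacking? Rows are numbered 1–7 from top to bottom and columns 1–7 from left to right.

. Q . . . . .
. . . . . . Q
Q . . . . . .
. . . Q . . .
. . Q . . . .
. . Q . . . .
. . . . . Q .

Same column: (5,3)–(6,3) (column 3).
Same diagonal: (2,7)–(6,3) (|2−6| = |7−3| = 4); (3,1)–(5,3) (|3−5| = |1−3| = 2); (4,4)–(5,3) (|4−5| = |4−3| = 1).
Total attacking pairs: 4.

4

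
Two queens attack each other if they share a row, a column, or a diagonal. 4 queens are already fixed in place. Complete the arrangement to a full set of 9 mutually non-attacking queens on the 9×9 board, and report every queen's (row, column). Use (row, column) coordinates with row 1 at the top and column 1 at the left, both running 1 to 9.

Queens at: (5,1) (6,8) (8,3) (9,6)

(1,7) (2,2) (3,4) (4,9) (5,1) (6,8) (7,5) (8,3) (9,6)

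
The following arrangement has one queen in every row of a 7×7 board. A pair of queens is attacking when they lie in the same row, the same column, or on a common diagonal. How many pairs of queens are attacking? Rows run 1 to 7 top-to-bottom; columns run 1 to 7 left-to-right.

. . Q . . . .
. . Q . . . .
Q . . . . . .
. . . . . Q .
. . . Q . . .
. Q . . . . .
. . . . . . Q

Same column: (1,3)–(2,3) (column 3).
Same diagonal: (1,3)–(3,1) (|1−3| = |3−1| = 2); (1,3)–(4,6) (|1−4| = |3−6| = 3).
Total attacking pairs: 3.

3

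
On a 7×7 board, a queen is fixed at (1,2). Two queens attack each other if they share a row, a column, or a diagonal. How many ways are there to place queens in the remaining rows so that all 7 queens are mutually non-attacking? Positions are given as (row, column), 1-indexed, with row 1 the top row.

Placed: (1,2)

Branch on row 2: col 4 → 2; col 5 → 3; col 6 → 1; col 7 → 1.
Sum: 2 + 3 + 1 + 1 = 7.

7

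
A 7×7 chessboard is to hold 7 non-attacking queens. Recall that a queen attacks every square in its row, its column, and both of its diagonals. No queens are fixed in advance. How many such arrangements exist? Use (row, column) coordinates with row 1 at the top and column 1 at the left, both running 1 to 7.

Branch on row 1: col 1 → 4; col 2 → 7; col 3 → 6; col 4 → 6; col 5 → 6; col 6 → 7; col 7 → 4.
Sum: 4 + 7 + 6 + 6 + 6 + 7 + 4 = 40.
(This is the classic 7-queens count.)

40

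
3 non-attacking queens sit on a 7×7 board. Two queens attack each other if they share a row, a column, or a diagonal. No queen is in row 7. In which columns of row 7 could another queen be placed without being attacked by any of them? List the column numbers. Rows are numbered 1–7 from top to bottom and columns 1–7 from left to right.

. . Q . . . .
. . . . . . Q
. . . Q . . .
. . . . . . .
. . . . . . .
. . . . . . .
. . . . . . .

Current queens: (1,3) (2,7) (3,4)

columns 1, 5, 6

(1,3) attacks row 7 at column 3.
(2,7) attacks row 7 at column 7 and diagonals 2.
(3,4) attacks row 7 at column 4.
Attacked columns: {2, 3, 4, 7}. Safe: {1, 5, 6}.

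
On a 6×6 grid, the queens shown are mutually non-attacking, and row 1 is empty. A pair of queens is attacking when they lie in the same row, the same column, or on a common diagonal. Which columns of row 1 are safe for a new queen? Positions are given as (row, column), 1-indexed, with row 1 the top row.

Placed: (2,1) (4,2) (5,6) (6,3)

columns 4

(2,1) attacks row 1 at column 1 and diagonals 2.
(4,2) attacks row 1 at column 2 and diagonals 5.
(5,6) attacks row 1 at column 6 and diagonals 2.
(6,3) attacks row 1 at column 3.
Attacked columns: {1, 2, 3, 5, 6}. Safe: {4}.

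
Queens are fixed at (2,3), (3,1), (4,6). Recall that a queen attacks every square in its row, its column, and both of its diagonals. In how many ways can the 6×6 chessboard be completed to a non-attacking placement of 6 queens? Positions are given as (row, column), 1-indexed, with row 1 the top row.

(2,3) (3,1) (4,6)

1

Branch on row 1: col 5 → 1.
Sum: 1 = 1.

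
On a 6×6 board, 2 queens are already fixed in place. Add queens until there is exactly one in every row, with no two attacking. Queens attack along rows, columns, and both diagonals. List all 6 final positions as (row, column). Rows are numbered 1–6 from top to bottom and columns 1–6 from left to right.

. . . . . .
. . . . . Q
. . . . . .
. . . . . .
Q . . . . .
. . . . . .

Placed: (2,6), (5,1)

(1,3) (2,6) (3,2) (4,5) (5,1) (6,4)

Row 1: attacked by (2,6)→{5,6}; (5,1)→{1,5}. Safe: 2, 3, 4. Place at column 3.
Row 3: attacked by (1,3)→{1,3,5}; (2,6)→{5,6}; (5,1)→{1,3}. Safe: 2, 4. Place at column 2.
Row 4: attacked by (1,3)→{3,6}; (2,6)→{4,6}; (3,2)→{1,2,3}; (5,1)→{1,2}. Safe: 5. Place at column 5.
Row 6: attacked by (1,3)→{3}; (2,6)→{2,6}; (3,2)→{2,5}; (4,5)→{3,5}; (5,1)→{1,2}. Safe: 4. Place at column 4.
Columns [3, 6, 2, 5, 1, 4], r−c [-2, -4, 1, -1, 4, 2], r+c [4, 8, 5, 9, 6, 10] are all distinct, so no two queens attack.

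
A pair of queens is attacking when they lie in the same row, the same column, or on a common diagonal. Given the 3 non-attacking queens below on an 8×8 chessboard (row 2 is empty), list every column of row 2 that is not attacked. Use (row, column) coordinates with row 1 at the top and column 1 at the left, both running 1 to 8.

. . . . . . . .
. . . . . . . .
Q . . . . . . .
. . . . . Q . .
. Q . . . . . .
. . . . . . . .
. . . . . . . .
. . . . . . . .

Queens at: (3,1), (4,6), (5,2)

columns 3, 7

(3,1) attacks row 2 at column 1 and diagonals 2.
(4,6) attacks row 2 at column 6 and diagonals 4, 8.
(5,2) attacks row 2 at column 2 and diagonals 5.
Attacked columns: {1, 2, 4, 5, 6, 8}. Safe: {3, 7}.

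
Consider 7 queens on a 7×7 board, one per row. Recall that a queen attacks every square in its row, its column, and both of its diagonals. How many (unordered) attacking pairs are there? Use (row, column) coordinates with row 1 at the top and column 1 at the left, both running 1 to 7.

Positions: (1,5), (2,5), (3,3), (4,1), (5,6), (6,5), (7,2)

Same column: (1,5)–(2,5) (column 5); (1,5)–(6,5) (column 5); (2,5)–(6,5) (column 5).
Same diagonal: (1,5)–(3,3) (|1−3| = |5−3| = 2); (5,6)–(6,5) (|5−6| = |6−5| = 1).
Total attacking pairs: 5.

5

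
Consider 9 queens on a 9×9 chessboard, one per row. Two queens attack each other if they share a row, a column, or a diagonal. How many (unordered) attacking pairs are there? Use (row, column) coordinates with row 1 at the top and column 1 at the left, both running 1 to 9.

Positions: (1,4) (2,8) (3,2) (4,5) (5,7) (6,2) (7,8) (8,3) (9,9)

4

Same column: (2,8)–(7,8) (column 8); (3,2)–(6,2) (column 2).
Same diagonal: (1,4)–(3,2) (|1−3| = |4−2| = 2); (4,5)–(7,8) (|4−7| = |5−8| = 3).
Total attacking pairs: 4.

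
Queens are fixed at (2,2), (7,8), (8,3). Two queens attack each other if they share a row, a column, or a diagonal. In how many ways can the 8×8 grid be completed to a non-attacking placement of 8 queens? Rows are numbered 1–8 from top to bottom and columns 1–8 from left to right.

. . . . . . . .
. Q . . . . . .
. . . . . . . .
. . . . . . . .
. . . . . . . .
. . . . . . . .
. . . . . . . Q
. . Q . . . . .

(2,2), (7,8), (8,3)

1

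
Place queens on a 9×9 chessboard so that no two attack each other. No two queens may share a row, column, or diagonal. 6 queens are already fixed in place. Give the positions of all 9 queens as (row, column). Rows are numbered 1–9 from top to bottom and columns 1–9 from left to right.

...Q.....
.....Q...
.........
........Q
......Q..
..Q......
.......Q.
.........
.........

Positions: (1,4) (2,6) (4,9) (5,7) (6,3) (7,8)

Row 3: attacked by (1,4)→{2,4,6}; (2,6)→{5,6,7}; (4,9)→{8,9}; (5,7)→{5,7,9}; (6,3)→{3,6}; (7,8)→{4,8}. Safe: 1. Place at column 1.
Row 8: attacked by (1,4)→{4}; (2,6)→{6}; (3,1)→{1,6}; (4,9)→{5,9}; (5,7)→{4,7}; (6,3)→{1,3,5}; (7,8)→{7,8,9}. Safe: 2. Place at column 2.
Row 9: attacked by (1,4)→{4}; (2,6)→{6}; (3,1)→{1,7}; (4,9)→{4,9}; (5,7)→{3,7}; (6,3)→{3,6}; (7,8)→{6,8}; (8,2)→{1,2,3}. Safe: 5. Place at column 5.
Columns [4, 6, 1, 9, 7, 3, 8, 2, 5], r−c [-3, -4, 2, -5, -2, 3, -1, 6, 4], r+c [5, 8, 4, 13, 12, 9, 15, 10, 14] are all distinct, so no two queens attack.

(1,4) (2,6) (3,1) (4,9) (5,7) (6,3) (7,8) (8,2) (9,5)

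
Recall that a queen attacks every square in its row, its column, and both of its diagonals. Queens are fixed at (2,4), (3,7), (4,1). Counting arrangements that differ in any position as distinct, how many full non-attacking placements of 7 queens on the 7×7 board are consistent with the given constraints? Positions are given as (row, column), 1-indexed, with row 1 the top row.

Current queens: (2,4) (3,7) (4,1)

Branch on row 1: col 2 → 0; col 6 → 1.
Sum: 0 + 1 = 1.

1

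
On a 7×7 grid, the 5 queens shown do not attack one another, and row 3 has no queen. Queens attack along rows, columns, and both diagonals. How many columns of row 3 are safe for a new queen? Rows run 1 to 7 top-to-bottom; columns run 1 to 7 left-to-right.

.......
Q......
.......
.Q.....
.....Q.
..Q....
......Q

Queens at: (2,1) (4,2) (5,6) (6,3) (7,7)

(2,1) attacks row 3 at column 1 and diagonals 2.
(4,2) attacks row 3 at column 2 and diagonals 1, 3.
(5,6) attacks row 3 at column 6 and diagonals 4.
(6,3) attacks row 3 at column 3 and diagonals 6.
(7,7) attacks row 3 at column 7 and diagonals 3.
Attacked columns: {1, 2, 3, 4, 6, 7}. Safe: {5}.

1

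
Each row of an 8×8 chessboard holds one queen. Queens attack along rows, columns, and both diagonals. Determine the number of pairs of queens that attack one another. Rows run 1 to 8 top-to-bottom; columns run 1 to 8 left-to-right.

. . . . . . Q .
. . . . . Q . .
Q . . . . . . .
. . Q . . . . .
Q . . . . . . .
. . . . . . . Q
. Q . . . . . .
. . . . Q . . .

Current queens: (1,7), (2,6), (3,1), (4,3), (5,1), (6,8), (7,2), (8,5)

Same column: (3,1)–(5,1) (column 1).
Same diagonal: (1,7)–(2,6) (|1−2| = |7−6| = 1).
Total attacking pairs: 2.

2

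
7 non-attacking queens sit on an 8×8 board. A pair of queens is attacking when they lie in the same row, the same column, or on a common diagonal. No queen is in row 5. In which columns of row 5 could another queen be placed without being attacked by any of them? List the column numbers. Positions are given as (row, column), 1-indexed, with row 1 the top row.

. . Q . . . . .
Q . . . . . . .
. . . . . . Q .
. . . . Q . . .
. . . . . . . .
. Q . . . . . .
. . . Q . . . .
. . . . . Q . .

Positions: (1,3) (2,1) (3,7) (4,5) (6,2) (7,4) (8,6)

(1,3) attacks row 5 at column 3 and diagonals 7.
(2,1) attacks row 5 at column 1 and diagonals 4.
(3,7) attacks row 5 at column 7 and diagonals 5.
(4,5) attacks row 5 at column 5 and diagonals 4, 6.
(6,2) attacks row 5 at column 2 and diagonals 1, 3.
(7,4) attacks row 5 at column 4 and diagonals 2, 6.
(8,6) attacks row 5 at column 6 and diagonals 3.
Attacked columns: {1, 2, 3, 4, 5, 6, 7}. Safe: {8}.

columns 8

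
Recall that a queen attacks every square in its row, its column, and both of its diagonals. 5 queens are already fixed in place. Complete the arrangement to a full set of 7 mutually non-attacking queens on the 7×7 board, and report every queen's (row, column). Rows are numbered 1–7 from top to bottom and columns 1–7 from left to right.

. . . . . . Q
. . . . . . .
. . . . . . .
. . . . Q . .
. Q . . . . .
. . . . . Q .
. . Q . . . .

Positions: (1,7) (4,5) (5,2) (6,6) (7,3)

Row 2: attacked by (1,7)→{6,7}; (4,5)→{3,5,7}; (5,2)→{2,5}; (6,6)→{2,6}; (7,3)→{3}. Safe: 1, 4. Place at column 4.
Row 3: attacked by (1,7)→{5,7}; (2,4)→{3,4,5}; (4,5)→{4,5,6}; (5,2)→{2,4}; (6,6)→{3,6}; (7,3)→{3,7}. Safe: 1. Place at column 1.
Columns [7, 4, 1, 5, 2, 6, 3], r−c [-6, -2, 2, -1, 3, 0, 4], r+c [8, 6, 4, 9, 7, 12, 10] are all distinct, so no two queens attack.

(1,7) (2,4) (3,1) (4,5) (5,2) (6,6) (7,3)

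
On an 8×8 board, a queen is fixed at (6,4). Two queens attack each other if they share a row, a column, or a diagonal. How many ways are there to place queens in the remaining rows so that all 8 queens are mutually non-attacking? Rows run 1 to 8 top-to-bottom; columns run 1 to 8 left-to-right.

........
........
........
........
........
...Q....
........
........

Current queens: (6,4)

12

Branch on row 1: col 1 → 2; col 2 → 2; col 3 → 3; col 5 → 1; col 6 → 2; col 7 → 2; col 8 → 0.
Sum: 2 + 2 + 3 + 1 + 2 + 2 + 0 = 12.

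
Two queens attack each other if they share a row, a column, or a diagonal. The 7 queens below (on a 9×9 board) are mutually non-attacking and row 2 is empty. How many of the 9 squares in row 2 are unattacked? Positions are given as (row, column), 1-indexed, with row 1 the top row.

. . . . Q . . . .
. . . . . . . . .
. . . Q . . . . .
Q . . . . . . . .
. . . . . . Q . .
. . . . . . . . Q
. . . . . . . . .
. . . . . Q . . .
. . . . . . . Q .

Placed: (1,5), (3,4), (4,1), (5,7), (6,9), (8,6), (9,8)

1

(1,5) attacks row 2 at column 5 and diagonals 4, 6.
(3,4) attacks row 2 at column 4 and diagonals 3, 5.
(4,1) attacks row 2 at column 1 and diagonals 3.
(5,7) attacks row 2 at column 7 and diagonals 4.
(6,9) attacks row 2 at column 9 and diagonals 5.
(8,6) attacks row 2 at column 6.
(9,8) attacks row 2 at column 8 and diagonals 1.
Attacked columns: {1, 3, 4, 5, 6, 7, 8, 9}. Safe: {2}.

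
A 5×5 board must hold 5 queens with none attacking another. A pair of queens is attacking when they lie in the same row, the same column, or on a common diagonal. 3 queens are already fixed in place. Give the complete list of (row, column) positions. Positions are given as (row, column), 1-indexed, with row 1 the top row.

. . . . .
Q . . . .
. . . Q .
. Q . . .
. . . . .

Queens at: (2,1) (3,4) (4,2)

Row 1: attacked by (2,1)→{1,2}; (3,4)→{2,4}; (4,2)→{2,5}. Safe: 3. Place at column 3.
Row 5: attacked by (1,3)→{3}; (2,1)→{1,4}; (3,4)→{2,4}; (4,2)→{1,2,3}. Safe: 5. Place at column 5.
Columns [3, 1, 4, 2, 5], r−c [-2, 1, -1, 2, 0], r+c [4, 3, 7, 6, 10] are all distinct, so no two queens attack.

(1,3) (2,1) (3,4) (4,2) (5,5)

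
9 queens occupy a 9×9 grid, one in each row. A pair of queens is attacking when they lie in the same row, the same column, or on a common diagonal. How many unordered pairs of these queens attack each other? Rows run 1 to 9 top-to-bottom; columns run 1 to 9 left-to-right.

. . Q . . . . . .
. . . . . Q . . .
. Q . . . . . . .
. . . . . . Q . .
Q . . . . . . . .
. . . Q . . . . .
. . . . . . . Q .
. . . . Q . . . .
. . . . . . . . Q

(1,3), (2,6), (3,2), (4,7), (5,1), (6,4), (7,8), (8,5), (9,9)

0

All columns are distinct and no two queens satisfy |Δrow| = |Δcol|, so no pair attacks.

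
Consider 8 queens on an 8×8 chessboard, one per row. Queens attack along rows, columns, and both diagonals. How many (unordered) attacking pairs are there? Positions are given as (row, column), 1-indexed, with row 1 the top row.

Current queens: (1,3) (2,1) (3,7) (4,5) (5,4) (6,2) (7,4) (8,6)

3

Same column: (5,4)–(7,4) (column 4).
Same diagonal: (2,1)–(5,4) (|2−5| = |1−4| = 3); (4,5)–(5,4) (|4−5| = |5−4| = 1).
Total attacking pairs: 3.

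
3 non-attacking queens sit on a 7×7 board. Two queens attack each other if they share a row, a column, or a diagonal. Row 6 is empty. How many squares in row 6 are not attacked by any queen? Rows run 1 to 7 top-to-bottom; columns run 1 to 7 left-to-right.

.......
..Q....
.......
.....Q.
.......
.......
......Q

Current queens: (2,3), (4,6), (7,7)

3

(2,3) attacks row 6 at column 3 and diagonals 7.
(4,6) attacks row 6 at column 6 and diagonals 4.
(7,7) attacks row 6 at column 7 and diagonals 6.
Attacked columns: {3, 4, 6, 7}. Safe: {1, 2, 5}.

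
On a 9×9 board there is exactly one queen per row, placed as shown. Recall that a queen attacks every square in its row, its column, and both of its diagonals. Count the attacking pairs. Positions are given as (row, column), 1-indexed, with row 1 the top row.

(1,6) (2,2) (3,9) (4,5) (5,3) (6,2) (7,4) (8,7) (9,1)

2

Same column: (2,2)–(6,2) (column 2).
Same diagonal: (5,3)–(6,2) (|5−6| = |3−2| = 1).
Total attacking pairs: 2.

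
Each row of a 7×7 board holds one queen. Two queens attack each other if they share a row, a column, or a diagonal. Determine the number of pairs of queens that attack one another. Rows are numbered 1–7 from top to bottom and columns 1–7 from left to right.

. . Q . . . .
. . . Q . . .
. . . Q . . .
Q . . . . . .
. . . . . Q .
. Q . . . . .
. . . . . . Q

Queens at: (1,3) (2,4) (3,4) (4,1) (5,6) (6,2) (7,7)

Same column: (2,4)–(3,4) (column 4).
Same diagonal: (1,3)–(2,4) (|1−2| = |3−4| = 1); (3,4)–(5,6) (|3−5| = |4−6| = 2).
Total attacking pairs: 3.

3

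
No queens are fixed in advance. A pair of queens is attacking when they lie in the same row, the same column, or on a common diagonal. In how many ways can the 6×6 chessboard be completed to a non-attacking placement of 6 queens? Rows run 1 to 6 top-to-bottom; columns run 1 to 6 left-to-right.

4

Branch on row 1: col 1 → 0; col 2 → 1; col 3 → 1; col 4 → 1; col 5 → 1; col 6 → 0.
Sum: 0 + 1 + 1 + 1 + 1 + 0 = 4.
(This is the classic 6-queens count.)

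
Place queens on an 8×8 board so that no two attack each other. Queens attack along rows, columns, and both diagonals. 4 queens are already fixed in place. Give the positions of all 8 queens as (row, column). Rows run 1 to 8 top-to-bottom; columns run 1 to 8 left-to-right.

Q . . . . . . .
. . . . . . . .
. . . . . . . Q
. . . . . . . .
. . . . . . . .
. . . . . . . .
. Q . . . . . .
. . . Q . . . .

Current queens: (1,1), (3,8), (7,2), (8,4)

(1,1) (2,5) (3,8) (4,6) (5,3) (6,7) (7,2) (8,4)

Row 2: attacked by (1,1)→{1,2}; (3,8)→{7,8}; (7,2)→{2,7}; (8,4)→{4}. Safe: 3, 5, 6. Place at column 5.
Row 4: attacked by (1,1)→{1,4}; (2,5)→{3,5,7}; (3,8)→{7,8}; (7,2)→{2,5}; (8,4)→{4,8}. Safe: 6. Place at column 6.
Row 5: attacked by (1,1)→{1,5}; (2,5)→{2,5,8}; (3,8)→{6,8}; (4,6)→{5,6,7}; (7,2)→{2,4}; (8,4)→{1,4,7}. Safe: 3. Place at column 3.
Row 6: attacked by (1,1)→{1,6}; (2,5)→{1,5}; (3,8)→{5,8}; (4,6)→{4,6,8}; (5,3)→{2,3,4}; (7,2)→{1,2,3}; (8,4)→{2,4,6}. Safe: 7. Place at column 7.
Columns [1, 5, 8, 6, 3, 7, 2, 4], r−c [0, -3, -5, -2, 2, -1, 5, 4], r+c [2, 7, 11, 10, 8, 13, 9, 12] are all distinct, so no two queens attack.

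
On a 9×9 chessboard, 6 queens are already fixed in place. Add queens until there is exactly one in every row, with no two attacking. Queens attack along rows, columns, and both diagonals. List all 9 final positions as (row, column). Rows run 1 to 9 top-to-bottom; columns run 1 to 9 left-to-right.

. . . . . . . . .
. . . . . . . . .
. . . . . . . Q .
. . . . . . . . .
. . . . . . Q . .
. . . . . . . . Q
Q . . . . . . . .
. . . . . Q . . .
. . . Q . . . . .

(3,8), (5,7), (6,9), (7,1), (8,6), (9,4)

Row 1: attacked by (3,8)→{6,8}; (5,7)→{3,7}; (6,9)→{4,9}; (7,1)→{1,7}; (8,6)→{6}; (9,4)→{4}. Safe: 2, 5. Place at column 5.
Row 2: attacked by (1,5)→{4,5,6}; (3,8)→{7,8,9}; (5,7)→{4,7}; (6,9)→{5,9}; (7,1)→{1,6}; (8,6)→{6}; (9,4)→{4}. Safe: 2, 3. Place at column 2.
Row 4: attacked by (1,5)→{2,5,8}; (2,2)→{2,4}; (3,8)→{7,8,9}; (5,7)→{6,7,8}; (6,9)→{7,9}; (7,1)→{1,4}; (8,6)→{2,6}; (9,4)→{4,9}. Safe: 3. Place at column 3.
Columns [5, 2, 8, 3, 7, 9, 1, 6, 4], r−c [-4, 0, -5, 1, -2, -3, 6, 2, 5], r+c [6, 4, 11, 7, 12, 15, 8, 14, 13] are all distinct, so no two queens attack.

(1,5) (2,2) (3,8) (4,3) (5,7) (6,9) (7,1) (8,6) (9,4)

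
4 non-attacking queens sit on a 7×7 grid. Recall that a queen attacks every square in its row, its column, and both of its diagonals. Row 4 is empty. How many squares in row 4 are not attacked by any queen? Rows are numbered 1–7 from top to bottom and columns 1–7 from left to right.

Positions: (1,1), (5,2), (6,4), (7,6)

2

(1,1) attacks row 4 at column 1 and diagonals 4.
(5,2) attacks row 4 at column 2 and diagonals 1, 3.
(6,4) attacks row 4 at column 4 and diagonals 2, 6.
(7,6) attacks row 4 at column 6 and diagonals 3.
Attacked columns: {1, 2, 3, 4, 6}. Safe: {5, 7}.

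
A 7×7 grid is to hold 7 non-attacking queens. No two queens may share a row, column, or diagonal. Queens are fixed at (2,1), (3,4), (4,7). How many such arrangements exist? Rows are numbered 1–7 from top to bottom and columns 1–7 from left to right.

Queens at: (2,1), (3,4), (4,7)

1

Branch on row 1: col 3 → 0; col 5 → 1.
Sum: 0 + 1 = 1.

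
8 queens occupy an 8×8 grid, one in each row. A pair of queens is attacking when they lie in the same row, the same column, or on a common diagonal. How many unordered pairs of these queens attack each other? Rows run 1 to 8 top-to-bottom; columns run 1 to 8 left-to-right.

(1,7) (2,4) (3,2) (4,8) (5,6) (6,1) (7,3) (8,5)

All columns are distinct and no two queens satisfy |Δrow| = |Δcol|, so no pair attacks.

0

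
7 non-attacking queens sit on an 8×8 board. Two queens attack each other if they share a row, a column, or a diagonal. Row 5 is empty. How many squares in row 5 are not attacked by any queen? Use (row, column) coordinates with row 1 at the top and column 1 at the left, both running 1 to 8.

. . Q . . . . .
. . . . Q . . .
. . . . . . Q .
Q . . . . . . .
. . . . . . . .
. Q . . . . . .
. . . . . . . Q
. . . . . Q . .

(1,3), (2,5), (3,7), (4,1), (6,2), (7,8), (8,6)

1

(1,3) attacks row 5 at column 3 and diagonals 7.
(2,5) attacks row 5 at column 5 and diagonals 2, 8.
(3,7) attacks row 5 at column 7 and diagonals 5.
(4,1) attacks row 5 at column 1 and diagonals 2.
(6,2) attacks row 5 at column 2 and diagonals 1, 3.
(7,8) attacks row 5 at column 8 and diagonals 6.
(8,6) attacks row 5 at column 6 and diagonals 3.
Attacked columns: {1, 2, 3, 5, 6, 7, 8}. Safe: {4}.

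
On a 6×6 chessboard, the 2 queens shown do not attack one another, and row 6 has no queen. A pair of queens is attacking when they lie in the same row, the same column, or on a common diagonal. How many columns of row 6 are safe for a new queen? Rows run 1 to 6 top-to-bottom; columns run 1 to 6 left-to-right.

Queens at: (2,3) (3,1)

(2,3) attacks row 6 at column 3.
(3,1) attacks row 6 at column 1 and diagonals 4.
Attacked columns: {1, 3, 4}. Safe: {2, 5, 6}.

3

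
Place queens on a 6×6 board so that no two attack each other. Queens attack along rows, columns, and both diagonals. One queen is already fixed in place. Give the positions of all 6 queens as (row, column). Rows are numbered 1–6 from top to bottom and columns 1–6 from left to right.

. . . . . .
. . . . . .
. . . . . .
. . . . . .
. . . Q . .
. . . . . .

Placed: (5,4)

Row 1: attacked by (5,4)→{4}. Safe: 1, 2, 3, 5, 6. Place at column 5.
Row 2: attacked by (1,5)→{4,5,6}; (5,4)→{1,4}. Safe: 2, 3. Place at column 3.
Row 3: attacked by (1,5)→{3,5}; (2,3)→{2,3,4}; (5,4)→{2,4,6}. Safe: 1. Place at column 1.
Row 4: attacked by (1,5)→{2,5}; (2,3)→{1,3,5}; (3,1)→{1,2}; (5,4)→{3,4,5}. Safe: 6. Place at column 6.
Row 6: attacked by (1,5)→{5}; (2,3)→{3}; (3,1)→{1,4}; (4,6)→{4,6}; (5,4)→{3,4,5}. Safe: 2. Place at column 2.
Columns [5, 3, 1, 6, 4, 2], r−c [-4, -1, 2, -2, 1, 4], r+c [6, 5, 4, 10, 9, 8] are all distinct, so no two queens attack.

(1,5) (2,3) (3,1) (4,6) (5,4) (6,2)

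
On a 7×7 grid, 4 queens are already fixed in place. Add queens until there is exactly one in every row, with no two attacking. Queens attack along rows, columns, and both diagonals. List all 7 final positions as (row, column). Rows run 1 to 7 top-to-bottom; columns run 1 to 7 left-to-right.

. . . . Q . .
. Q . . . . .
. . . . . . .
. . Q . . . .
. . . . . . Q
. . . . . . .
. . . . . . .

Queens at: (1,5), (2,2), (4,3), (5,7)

(1,5) (2,2) (3,6) (4,3) (5,7) (6,4) (7,1)

Row 3: attacked by (1,5)→{3,5,7}; (2,2)→{1,2,3}; (4,3)→{2,3,4}; (5,7)→{5,7}. Safe: 6. Place at column 6.
Row 6: attacked by (1,5)→{5}; (2,2)→{2,6}; (3,6)→{3,6}; (4,3)→{1,3,5}; (5,7)→{6,7}. Safe: 4. Place at column 4.
Row 7: attacked by (1,5)→{5}; (2,2)→{2,7}; (3,6)→{2,6}; (4,3)→{3,6}; (5,7)→{5,7}; (6,4)→{3,4,5}. Safe: 1. Place at column 1.
Columns [5, 2, 6, 3, 7, 4, 1], r−c [-4, 0, -3, 1, -2, 2, 6], r+c [6, 4, 9, 7, 12, 10, 8] are all distinct, so no two queens attack.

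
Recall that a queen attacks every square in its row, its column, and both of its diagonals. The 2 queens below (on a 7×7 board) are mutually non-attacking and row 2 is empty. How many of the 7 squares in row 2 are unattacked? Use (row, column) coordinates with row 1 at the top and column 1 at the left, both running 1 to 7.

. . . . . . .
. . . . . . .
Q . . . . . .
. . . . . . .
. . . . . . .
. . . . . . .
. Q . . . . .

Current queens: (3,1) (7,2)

(3,1) attacks row 2 at column 1 and diagonals 2.
(7,2) attacks row 2 at column 2 and diagonals 7.
Attacked columns: {1, 2, 7}. Safe: {3, 4, 5, 6}.

4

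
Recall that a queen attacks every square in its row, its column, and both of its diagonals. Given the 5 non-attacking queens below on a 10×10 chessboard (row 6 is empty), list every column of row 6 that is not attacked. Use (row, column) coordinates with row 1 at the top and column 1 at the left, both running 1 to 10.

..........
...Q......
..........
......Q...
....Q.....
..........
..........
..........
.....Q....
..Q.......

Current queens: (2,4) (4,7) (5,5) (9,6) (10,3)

columns 1, 2, 10

(2,4) attacks row 6 at column 4 and diagonals 8.
(4,7) attacks row 6 at column 7 and diagonals 5, 9.
(5,5) attacks row 6 at column 5 and diagonals 4, 6.
(9,6) attacks row 6 at column 6 and diagonals 3, 9.
(10,3) attacks row 6 at column 3 and diagonals 7.
Attacked columns: {3, 4, 5, 6, 7, 8, 9}. Safe: {1, 2, 10}.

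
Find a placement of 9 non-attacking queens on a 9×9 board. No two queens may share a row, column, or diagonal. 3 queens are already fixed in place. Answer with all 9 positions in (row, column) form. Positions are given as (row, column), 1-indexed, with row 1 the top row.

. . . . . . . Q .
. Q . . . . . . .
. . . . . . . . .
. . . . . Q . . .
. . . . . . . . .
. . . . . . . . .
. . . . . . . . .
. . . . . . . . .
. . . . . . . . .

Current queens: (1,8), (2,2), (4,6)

(1,8) (2,2) (3,9) (4,6) (5,3) (6,1) (7,4) (8,7) (9,5)

Row 3: attacked by (1,8)→{6,8}; (2,2)→{1,2,3}; (4,6)→{5,6,7}. Safe: 4, 9. Place at column 9.
Row 5: attacked by (1,8)→{4,8}; (2,2)→{2,5}; (3,9)→{7,9}; (4,6)→{5,6,7}. Safe: 1, 3. Place at column 3.
Row 6: attacked by (1,8)→{3,8}; (2,2)→{2,6}; (3,9)→{6,9}; (4,6)→{4,6,8}; (5,3)→{2,3,4}. Safe: 1, 5, 7. Place at column 1.
Row 7: attacked by (1,8)→{2,8}; (2,2)→{2,7}; (3,9)→{5,9}; (4,6)→{3,6,9}; (5,3)→{1,3,5}; (6,1)→{1,2}. Safe: 4. Place at column 4.
Row 8: attacked by (1,8)→{1,8}; (2,2)→{2,8}; (3,9)→{4,9}; (4,6)→{2,6}; (5,3)→{3,6}; (6,1)→{1,3}; (7,4)→{3,4,5}. Safe: 7. Place at column 7.
Row 9: attacked by (1,8)→{8}; (2,2)→{2,9}; (3,9)→{3,9}; (4,6)→{1,6}; (5,3)→{3,7}; (6,1)→{1,4}; (7,4)→{2,4,6}; (8,7)→{6,7,8}. Safe: 5. Place at column 5.
Columns [8, 2, 9, 6, 3, 1, 4, 7, 5], r−c [-7, 0, -6, -2, 2, 5, 3, 1, 4], r+c [9, 4, 12, 10, 8, 7, 11, 15, 14] are all distinct, so no two queens attack.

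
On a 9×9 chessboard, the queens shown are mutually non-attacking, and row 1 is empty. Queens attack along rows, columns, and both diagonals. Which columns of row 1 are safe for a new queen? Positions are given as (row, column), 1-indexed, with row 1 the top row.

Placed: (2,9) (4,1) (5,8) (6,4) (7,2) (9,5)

(2,9) attacks row 1 at column 9 and diagonals 8.
(4,1) attacks row 1 at column 1 and diagonals 4.
(5,8) attacks row 1 at column 8 and diagonals 4.
(6,4) attacks row 1 at column 4 and diagonals 9.
(7,2) attacks row 1 at column 2 and diagonals 8.
(9,5) attacks row 1 at column 5.
Attacked columns: {1, 2, 4, 5, 8, 9}. Safe: {3, 6, 7}.

columns 3, 6, 7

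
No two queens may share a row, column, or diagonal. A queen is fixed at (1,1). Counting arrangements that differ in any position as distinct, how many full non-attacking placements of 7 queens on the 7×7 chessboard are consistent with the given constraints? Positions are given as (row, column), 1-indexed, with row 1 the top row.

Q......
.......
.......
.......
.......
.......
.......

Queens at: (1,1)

Branch on row 2: col 3 → 1; col 4 → 1; col 5 → 1; col 6 → 1; col 7 → 0.
Sum: 1 + 1 + 1 + 1 + 0 = 4.

4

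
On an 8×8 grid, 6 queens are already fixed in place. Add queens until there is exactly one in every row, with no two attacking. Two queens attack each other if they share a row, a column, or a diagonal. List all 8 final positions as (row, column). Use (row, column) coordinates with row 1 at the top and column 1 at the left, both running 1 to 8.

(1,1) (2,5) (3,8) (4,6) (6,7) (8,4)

(1,1) (2,5) (3,8) (4,6) (5,3) (6,7) (7,2) (8,4)

Row 5: attacked by (1,1)→{1,5}; (2,5)→{2,5,8}; (3,8)→{6,8}; (4,6)→{5,6,7}; (6,7)→{6,7,8}; (8,4)→{1,4,7}. Safe: 3. Place at column 3.
Row 7: attacked by (1,1)→{1,7}; (2,5)→{5}; (3,8)→{4,8}; (4,6)→{3,6}; (5,3)→{1,3,5}; (6,7)→{6,7,8}; (8,4)→{3,4,5}. Safe: 2. Place at column 2.
Columns [1, 5, 8, 6, 3, 7, 2, 4], r−c [0, -3, -5, -2, 2, -1, 5, 4], r+c [2, 7, 11, 10, 8, 13, 9, 12] are all distinct, so no two queens attack.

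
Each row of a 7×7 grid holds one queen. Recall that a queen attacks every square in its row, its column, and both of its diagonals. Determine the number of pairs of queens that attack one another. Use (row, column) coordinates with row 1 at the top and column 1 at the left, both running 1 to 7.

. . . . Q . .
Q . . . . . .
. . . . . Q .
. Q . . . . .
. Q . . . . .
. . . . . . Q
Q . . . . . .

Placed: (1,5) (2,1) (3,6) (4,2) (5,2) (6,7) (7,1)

3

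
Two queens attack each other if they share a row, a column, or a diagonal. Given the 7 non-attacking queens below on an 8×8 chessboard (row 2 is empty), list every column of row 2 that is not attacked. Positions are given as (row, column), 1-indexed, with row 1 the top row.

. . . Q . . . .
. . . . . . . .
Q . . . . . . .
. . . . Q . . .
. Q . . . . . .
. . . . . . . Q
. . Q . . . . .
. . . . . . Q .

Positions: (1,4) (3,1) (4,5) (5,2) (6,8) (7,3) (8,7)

(1,4) attacks row 2 at column 4 and diagonals 3, 5.
(3,1) attacks row 2 at column 1 and diagonals 2.
(4,5) attacks row 2 at column 5 and diagonals 3, 7.
(5,2) attacks row 2 at column 2 and diagonals 5.
(6,8) attacks row 2 at column 8 and diagonals 4.
(7,3) attacks row 2 at column 3 and diagonals 8.
(8,7) attacks row 2 at column 7 and diagonals 1.
Attacked columns: {1, 2, 3, 4, 5, 7, 8}. Safe: {6}.

columns 6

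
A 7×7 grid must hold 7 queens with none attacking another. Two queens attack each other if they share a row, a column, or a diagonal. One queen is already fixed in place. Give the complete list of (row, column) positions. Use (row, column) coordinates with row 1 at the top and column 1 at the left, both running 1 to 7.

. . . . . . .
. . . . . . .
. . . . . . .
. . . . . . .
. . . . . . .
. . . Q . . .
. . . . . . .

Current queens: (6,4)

Row 1: attacked by (6,4)→{4}. Safe: 1, 2, 3, 5, 6, 7. Place at column 1.
Row 2: attacked by (1,1)→{1,2}; (6,4)→{4}. Safe: 3, 5, 6, 7. Place at column 3.
Row 3: attacked by (1,1)→{1,3}; (2,3)→{2,3,4}; (6,4)→{1,4,7}. Safe: 5, 6. Place at column 5.
Row 4: attacked by (1,1)→{1,4}; (2,3)→{1,3,5}; (3,5)→{4,5,6}; (6,4)→{2,4,6}. Safe: 7. Place at column 7.
Row 5: attacked by (1,1)→{1,5}; (2,3)→{3,6}; (3,5)→{3,5,7}; (4,7)→{6,7}; (6,4)→{3,4,5}. Safe: 2. Place at column 2.
Row 7: attacked by (1,1)→{1,7}; (2,3)→{3}; (3,5)→{1,5}; (4,7)→{4,7}; (5,2)→{2,4}; (6,4)→{3,4,5}. Safe: 6. Place at column 6.
Columns [1, 3, 5, 7, 2, 4, 6], r−c [0, -1, -2, -3, 3, 2, 1], r+c [2, 5, 8, 11, 7, 10, 13] are all distinct, so no two queens attack.

(1,1) (2,3) (3,5) (4,7) (5,2) (6,4) (7,6)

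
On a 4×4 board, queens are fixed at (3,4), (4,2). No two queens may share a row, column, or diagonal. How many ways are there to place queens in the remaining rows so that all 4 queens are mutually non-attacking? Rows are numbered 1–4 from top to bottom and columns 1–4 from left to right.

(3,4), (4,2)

Branch on row 1: col 1 → 0; col 3 → 1.
Sum: 0 + 1 = 1.

1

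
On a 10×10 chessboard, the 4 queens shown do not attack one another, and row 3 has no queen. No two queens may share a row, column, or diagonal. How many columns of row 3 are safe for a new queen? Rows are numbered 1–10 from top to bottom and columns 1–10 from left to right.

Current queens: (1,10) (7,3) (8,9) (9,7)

3

(1,10) attacks row 3 at column 10 and diagonals 8.
(7,3) attacks row 3 at column 3 and diagonals 7.
(8,9) attacks row 3 at column 9 and diagonals 4.
(9,7) attacks row 3 at column 7 and diagonals 1.
Attacked columns: {1, 3, 4, 7, 8, 9, 10}. Safe: {2, 5, 6}.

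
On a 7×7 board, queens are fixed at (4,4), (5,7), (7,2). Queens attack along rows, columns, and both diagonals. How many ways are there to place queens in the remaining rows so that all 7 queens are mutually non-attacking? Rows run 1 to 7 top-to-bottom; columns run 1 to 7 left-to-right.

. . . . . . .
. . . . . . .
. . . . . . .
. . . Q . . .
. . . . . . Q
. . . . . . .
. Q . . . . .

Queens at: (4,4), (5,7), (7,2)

1

Branch on row 1: col 5 → 0; col 6 → 1.
Sum: 0 + 1 = 1.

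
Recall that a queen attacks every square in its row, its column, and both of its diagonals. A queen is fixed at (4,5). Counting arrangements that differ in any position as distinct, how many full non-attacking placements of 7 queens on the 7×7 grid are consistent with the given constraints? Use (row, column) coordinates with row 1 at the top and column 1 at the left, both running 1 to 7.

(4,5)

4

Branch on row 1: col 1 → 0; col 3 → 1; col 4 → 1; col 6 → 1; col 7 → 1.
Sum: 0 + 1 + 1 + 1 + 1 = 4.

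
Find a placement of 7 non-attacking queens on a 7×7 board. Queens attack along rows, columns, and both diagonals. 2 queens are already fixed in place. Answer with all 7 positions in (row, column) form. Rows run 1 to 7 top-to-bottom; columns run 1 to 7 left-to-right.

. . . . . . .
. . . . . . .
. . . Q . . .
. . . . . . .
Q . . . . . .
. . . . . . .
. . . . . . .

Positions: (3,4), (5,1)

(1,7) (2,2) (3,4) (4,6) (5,1) (6,3) (7,5)

Row 1: attacked by (3,4)→{2,4,6}; (5,1)→{1,5}. Safe: 3, 7. Place at column 7.
Row 2: attacked by (1,7)→{6,7}; (3,4)→{3,4,5}; (5,1)→{1,4}. Safe: 2. Place at column 2.
Row 4: attacked by (1,7)→{4,7}; (2,2)→{2,4}; (3,4)→{3,4,5}; (5,1)→{1,2}. Safe: 6. Place at column 6.
Row 6: attacked by (1,7)→{2,7}; (2,2)→{2,6}; (3,4)→{1,4,7}; (4,6)→{4,6}; (5,1)→{1,2}. Safe: 3, 5. Place at column 3.
Row 7: attacked by (1,7)→{1,7}; (2,2)→{2,7}; (3,4)→{4}; (4,6)→{3,6}; (5,1)→{1,3}; (6,3)→{2,3,4}. Safe: 5. Place at column 5.
Columns [7, 2, 4, 6, 1, 3, 5], r−c [-6, 0, -1, -2, 4, 3, 2], r+c [8, 4, 7, 10, 6, 9, 12] are all distinct, so no two queens attack.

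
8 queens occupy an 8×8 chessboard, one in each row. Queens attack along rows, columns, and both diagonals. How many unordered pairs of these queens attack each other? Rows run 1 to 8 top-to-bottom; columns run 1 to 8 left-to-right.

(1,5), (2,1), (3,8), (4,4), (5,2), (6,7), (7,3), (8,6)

All columns are distinct and no two queens satisfy |Δrow| = |Δcol|, so no pair attacks.

0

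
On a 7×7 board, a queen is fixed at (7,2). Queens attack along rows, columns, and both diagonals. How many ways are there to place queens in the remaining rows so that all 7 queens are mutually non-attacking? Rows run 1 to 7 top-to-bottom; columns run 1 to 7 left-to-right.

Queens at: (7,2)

Branch on row 1: col 1 → 0; col 3 → 0; col 4 → 1; col 5 → 1; col 6 → 4; col 7 → 1.
Sum: 0 + 0 + 1 + 1 + 4 + 1 = 7.

7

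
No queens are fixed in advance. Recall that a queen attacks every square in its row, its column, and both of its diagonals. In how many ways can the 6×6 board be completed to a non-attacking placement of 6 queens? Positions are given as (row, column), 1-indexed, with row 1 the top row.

4

Branch on row 1: col 1 → 0; col 2 → 1; col 3 → 1; col 4 → 1; col 5 → 1; col 6 → 0.
Sum: 0 + 1 + 1 + 1 + 1 + 0 = 4.
(This is the classic 6-queens count.)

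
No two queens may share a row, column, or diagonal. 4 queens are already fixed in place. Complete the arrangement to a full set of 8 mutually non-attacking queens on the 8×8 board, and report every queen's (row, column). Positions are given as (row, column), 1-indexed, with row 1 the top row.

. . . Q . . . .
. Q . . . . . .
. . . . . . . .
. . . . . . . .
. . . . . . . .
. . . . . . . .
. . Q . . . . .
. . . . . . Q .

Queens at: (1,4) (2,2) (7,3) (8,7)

Row 3: attacked by (1,4)→{2,4,6}; (2,2)→{1,2,3}; (7,3)→{3,7}; (8,7)→{2,7}. Safe: 5, 8. Place at column 5.
Row 4: attacked by (1,4)→{1,4,7}; (2,2)→{2,4}; (3,5)→{4,5,6}; (7,3)→{3,6}; (8,7)→{3,7}. Safe: 8. Place at column 8.
Row 5: attacked by (1,4)→{4,8}; (2,2)→{2,5}; (3,5)→{3,5,7}; (4,8)→{7,8}; (7,3)→{1,3,5}; (8,7)→{4,7}. Safe: 6. Place at column 6.
Row 6: attacked by (1,4)→{4}; (2,2)→{2,6}; (3,5)→{2,5,8}; (4,8)→{6,8}; (5,6)→{5,6,7}; (7,3)→{2,3,4}; (8,7)→{5,7}. Safe: 1. Place at column 1.
Columns [4, 2, 5, 8, 6, 1, 3, 7], r−c [-3, 0, -2, -4, -1, 5, 4, 1], r+c [5, 4, 8, 12, 11, 7, 10, 15] are all distinct, so no two queens attack.

(1,4) (2,2) (3,5) (4,8) (5,6) (6,1) (7,3) (8,7)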